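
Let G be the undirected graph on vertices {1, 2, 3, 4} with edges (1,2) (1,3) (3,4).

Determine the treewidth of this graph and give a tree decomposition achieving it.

Each bag holds 2 vertices, so the decomposition has width 1, which upper-bounds the treewidth. Since G has at least one edge (e.g. 1–2), it is not an edgeless graph, so tw(G) ≥ 1. Hence tw(G) = 1 exactly.

Treewidth 1.
One such decomposition:
Bags: B1 = {1, 2}  B2 = {1, 3}  B3 = {3, 4}
Tree: B1–B2, B2–B3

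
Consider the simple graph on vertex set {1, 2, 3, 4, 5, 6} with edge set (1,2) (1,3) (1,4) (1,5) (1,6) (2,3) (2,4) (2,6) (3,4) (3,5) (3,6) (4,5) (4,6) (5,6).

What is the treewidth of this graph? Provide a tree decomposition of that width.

Treewidth 4.
One optimal decomposition is:
Bags: B1 = {1, 3, 4, 5, 6}  B2 = {1, 2, 3, 4, 6}
Tree: B1–B2

Each bag holds 5 vertices, so the decomposition has width 4, which upper-bounds the treewidth. On the other hand G contains the 5-clique {1, 2, 3, 4, 6}. A clique must lie in a single bag of any decomposition, so no decomposition can have width below 4. Combining the bounds, tw(G) = 4.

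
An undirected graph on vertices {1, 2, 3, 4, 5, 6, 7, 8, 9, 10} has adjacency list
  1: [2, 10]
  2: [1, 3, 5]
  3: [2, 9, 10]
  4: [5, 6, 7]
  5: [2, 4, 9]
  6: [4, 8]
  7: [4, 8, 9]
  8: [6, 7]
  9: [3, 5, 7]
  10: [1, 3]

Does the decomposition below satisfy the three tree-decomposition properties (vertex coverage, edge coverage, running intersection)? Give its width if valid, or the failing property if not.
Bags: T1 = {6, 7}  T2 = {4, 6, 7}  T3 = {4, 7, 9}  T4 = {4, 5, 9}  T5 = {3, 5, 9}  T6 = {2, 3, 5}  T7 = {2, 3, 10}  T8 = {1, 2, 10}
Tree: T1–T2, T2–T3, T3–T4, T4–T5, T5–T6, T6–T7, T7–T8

A tree decomposition must satisfy three properties: every vertex lies in some bag; for every edge, both endpoints lie together in some bag; and for every vertex, the bags containing it form a connected subtree. Here vertex 8 appears in no bag, so the decomposition is invalid.

No — vertex 8 appears in no bag.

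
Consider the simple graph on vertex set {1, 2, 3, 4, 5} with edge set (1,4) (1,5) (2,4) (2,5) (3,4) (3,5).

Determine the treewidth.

A width-2 tree decomposition is:
Bags: B1 = {2, 4, 5}  B2 = {1, 4, 5}  B3 = {3, 4, 5}
Tree: B1–B2, B2–B3
Every bag has size at most 3, so the width is 3 − 1 = 2 and tw(G) ≤ 2. For the lower bound, G contains the cycle 2–5–1–4–2, so G is not a forest; only forests have treewidth ≤ 1, hence tw(G) ≥ 2. Hence tw(G) = 2 exactly.

2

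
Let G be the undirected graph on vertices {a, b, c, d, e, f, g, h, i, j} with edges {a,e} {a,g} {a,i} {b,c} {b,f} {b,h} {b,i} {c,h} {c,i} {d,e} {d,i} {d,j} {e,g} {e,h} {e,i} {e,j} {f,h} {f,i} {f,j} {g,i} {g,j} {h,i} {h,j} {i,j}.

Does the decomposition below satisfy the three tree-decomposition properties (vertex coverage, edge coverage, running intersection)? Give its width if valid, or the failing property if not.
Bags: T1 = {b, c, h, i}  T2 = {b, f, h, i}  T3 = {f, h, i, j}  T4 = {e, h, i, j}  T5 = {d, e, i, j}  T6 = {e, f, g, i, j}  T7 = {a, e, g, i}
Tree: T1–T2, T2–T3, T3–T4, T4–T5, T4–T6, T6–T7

A tree decomposition must satisfy three properties: every vertex lies in some bag; for every edge, both endpoints lie together in some bag; and for every vertex, the bags containing it form a connected subtree. Here bags containing vertex f are not connected in the tree, so the decomposition is invalid.

No — bags containing vertex f are not connected in the tree.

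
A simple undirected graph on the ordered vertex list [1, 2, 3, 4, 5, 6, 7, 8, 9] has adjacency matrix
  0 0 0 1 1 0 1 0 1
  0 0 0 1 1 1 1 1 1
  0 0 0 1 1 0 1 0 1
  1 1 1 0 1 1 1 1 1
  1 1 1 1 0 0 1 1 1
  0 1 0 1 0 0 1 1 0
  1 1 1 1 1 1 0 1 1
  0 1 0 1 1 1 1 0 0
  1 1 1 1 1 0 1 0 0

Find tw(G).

A width-4 tree decomposition is:
Bags: B1 = {2, 4, 5, 7, 9}  B2 = {2, 4, 5, 7, 8}  B3 = {2, 4, 6, 7, 8}  B4 = {3, 4, 5, 7, 9}  B5 = {1, 4, 5, 7, 9}
Tree: B1–B2, B2–B3, B1–B4, B4–B5
Every bag has size at most 5, so the width is 5 − 1 = 4 and tw(G) ≤ 4. Conversely, {2, 4, 5, 7, 8} is a clique of size 5, and the vertices of any clique must share a bag in every tree decomposition; so some bag has ≥ 5 vertices and tw(G) ≥ 4. Combining the bounds, tw(G) = 4.

4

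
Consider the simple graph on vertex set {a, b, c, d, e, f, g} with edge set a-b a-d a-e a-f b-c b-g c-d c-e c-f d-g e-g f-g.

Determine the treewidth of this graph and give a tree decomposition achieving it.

Every bag has size at most 4, so the width is 4 − 1 = 3 and tw(G) ≤ 3. For the lower bound: the 4 vertex sets {a,b}, {e,g}, {c}, {f} are disjoint, each induces a connected subgraph, and every pair is joined by at least one edge of G. Contracting each set to a single vertex therefore yields K_{4} as a minor, and since treewidth is minor-monotone, tw(G) ≥ tw(K_{4}) = 3. Hence tw(G) = 3 exactly.

Treewidth 3.
One such decomposition:
Bags: B1 = {a, b, c, g}  B2 = {a, c, e, g}  B3 = {a, c, f, g}  B4 = {a, c, d, g}
Tree: B1–B2, B2–B3, B3–B4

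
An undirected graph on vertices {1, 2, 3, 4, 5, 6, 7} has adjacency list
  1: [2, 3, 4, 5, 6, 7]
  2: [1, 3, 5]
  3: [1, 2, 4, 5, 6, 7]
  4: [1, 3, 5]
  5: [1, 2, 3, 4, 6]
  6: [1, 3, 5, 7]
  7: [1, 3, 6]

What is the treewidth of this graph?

3

A width-3 tree decomposition is:
Bags: B1 = {1, 3, 6, 7}  B2 = {1, 3, 5, 6}  B3 = {1, 3, 4, 5}  B4 = {1, 2, 3, 5}
Tree: B1–B2, B2–B3, B3–B4
The largest bag has 4 vertices, giving width 3; this decomposition certifies tw(G) ≤ 3. Conversely, {1, 2, 3, 5} is a clique of size 4, and the vertices of any clique must share a bag in every tree decomposition; so some bag has ≥ 4 vertices and tw(G) ≥ 3. The upper and lower bounds meet at 3, so that is the treewidth.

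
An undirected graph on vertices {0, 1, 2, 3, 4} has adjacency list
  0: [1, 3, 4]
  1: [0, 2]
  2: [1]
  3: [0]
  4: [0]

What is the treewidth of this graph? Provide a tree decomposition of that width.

Treewidth 1.
One such decomposition:
Bags: B1 = {0, 3}  B2 = {0, 4}  B3 = {0, 1}  B4 = {1, 2}
Tree: B1–B2, B1–B3, B3–B4

Each bag holds 2 vertices, so the decomposition has width 1, which upper-bounds the treewidth. Since G has at least one edge (e.g. 3–0), it is not an edgeless graph, so tw(G) ≥ 1. Therefore the treewidth is 1.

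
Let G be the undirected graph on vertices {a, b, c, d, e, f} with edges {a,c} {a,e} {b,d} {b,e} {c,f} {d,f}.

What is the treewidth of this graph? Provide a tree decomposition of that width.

Treewidth 2.
One such decomposition:
Bags: B1 = {b, d, e}  B2 = {d, e, f}  B3 = {c, e, f}  B4 = {a, c, e}
Tree: B1–B2, B2–B3, B3–B4

Every bag has size at most 3, so the width is 3 − 1 = 2 and tw(G) ≤ 2. Since e–b–d–f–c–a–e is a cycle in G, G is not acyclic. Forests are exactly the graphs of treewidth ≤ 1, so tw(G) ≥ 2. Therefore the treewidth is 2.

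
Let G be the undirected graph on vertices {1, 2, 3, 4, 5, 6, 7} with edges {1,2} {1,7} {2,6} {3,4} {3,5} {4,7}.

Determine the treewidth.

1

A width-1 tree decomposition is:
Bags: B1 = {3, 5}  B2 = {3, 4}  B3 = {4, 7}  B4 = {1, 7}  B5 = {1, 2}  B6 = {2, 6}
Tree: B1–B2, B2–B3, B3–B4, B4–B5, B5–B6
Each bag holds 2 vertices, so the decomposition has width 1, which upper-bounds the treewidth. Since G has at least one edge (e.g. 5–3), it is not an edgeless graph, so tw(G) ≥ 1. Hence tw(G) = 1 exactly.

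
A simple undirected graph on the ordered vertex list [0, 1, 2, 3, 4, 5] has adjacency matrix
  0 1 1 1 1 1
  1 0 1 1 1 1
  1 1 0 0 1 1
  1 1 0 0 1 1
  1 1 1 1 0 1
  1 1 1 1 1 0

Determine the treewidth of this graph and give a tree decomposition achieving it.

Each bag holds 5 vertices, so the decomposition has width 4, which upper-bounds the treewidth. Conversely, {0, 1, 2, 4, 5} is a clique of size 5, and the vertices of any clique must share a bag in every tree decomposition; so some bag has ≥ 5 vertices and tw(G) ≥ 4. Combining the bounds, tw(G) = 4.

Treewidth 4.
Bags: B1 = {0, 1, 3, 4, 5}  B2 = {0, 1, 2, 4, 5}
Tree: B1–B2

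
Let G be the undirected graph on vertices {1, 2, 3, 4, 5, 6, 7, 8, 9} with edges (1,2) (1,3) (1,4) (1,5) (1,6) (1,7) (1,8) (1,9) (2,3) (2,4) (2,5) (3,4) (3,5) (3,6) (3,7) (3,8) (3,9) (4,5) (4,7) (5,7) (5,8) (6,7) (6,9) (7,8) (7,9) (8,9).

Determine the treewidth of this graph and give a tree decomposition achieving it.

Each bag holds 5 vertices, so the decomposition has width 4, which upper-bounds the treewidth. Conversely, {1, 2, 3, 4, 5} is a clique of size 5, and the vertices of any clique must share a bag in every tree decomposition; so some bag has ≥ 5 vertices and tw(G) ≥ 4. Combining the bounds, tw(G) = 4.

Treewidth 4.
One such decomposition:
Bags: B1 = {1, 3, 5, 7, 8}  B2 = {1, 3, 7, 8, 9}  B3 = {1, 3, 4, 5, 7}  B4 = {1, 3, 6, 7, 9}  B5 = {1, 2, 3, 4, 5}
Tree: B1–B2, B1–B3, B2–B4, B3–B5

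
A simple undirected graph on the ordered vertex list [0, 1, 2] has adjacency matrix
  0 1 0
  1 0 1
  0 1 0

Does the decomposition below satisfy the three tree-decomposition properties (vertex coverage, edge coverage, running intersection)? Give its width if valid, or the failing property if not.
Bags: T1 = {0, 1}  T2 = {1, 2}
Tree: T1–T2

Vertex coverage: the bags together contain {0, 1, 2}, the full vertex set. Edge coverage: each edge of G has both endpoints in at least one bag. Running intersection: for every vertex, the bags containing it form a connected subtree. All three properties hold, so this is a valid tree decomposition of width max|bag| − 1 = 1, and hence tw(G) ≤ 1.

Yes; width 1.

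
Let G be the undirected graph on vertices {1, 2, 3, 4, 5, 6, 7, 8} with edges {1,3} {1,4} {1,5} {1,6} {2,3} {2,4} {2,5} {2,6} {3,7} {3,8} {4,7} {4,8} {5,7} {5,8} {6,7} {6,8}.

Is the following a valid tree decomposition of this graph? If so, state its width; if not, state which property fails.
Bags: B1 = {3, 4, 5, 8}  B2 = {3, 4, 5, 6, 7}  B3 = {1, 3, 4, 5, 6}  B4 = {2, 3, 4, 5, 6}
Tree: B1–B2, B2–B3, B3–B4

No — edge (6,8) lies in no bag.

A tree decomposition must satisfy three properties: every vertex lies in some bag; for every edge, both endpoints lie together in some bag; and for every vertex, the bags containing it form a connected subtree. Here edge (6,8) lies in no bag, so the decomposition is invalid.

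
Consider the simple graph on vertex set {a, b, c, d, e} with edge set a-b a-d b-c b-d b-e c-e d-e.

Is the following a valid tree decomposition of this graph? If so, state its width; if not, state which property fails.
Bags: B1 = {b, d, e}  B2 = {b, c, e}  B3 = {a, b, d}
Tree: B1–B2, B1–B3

Every vertex of G appears in some bag (union = {a, b, c, d, e}); every edge is covered by a bag; and for each vertex v the set of bags containing v is connected in the bag tree. The decomposition is therefore valid. The largest bag has 3 vertices, so the width is 2.

Yes; width 2.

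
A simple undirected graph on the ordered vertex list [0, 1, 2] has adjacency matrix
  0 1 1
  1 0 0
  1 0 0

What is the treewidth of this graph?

A width-1 tree decomposition is:
Bags: B1 = {0, 2}  B2 = {0, 1}
Tree: B1–B2
Every bag has size at most 2, so the width is 2 − 1 = 1 and tw(G) ≤ 1. Since G has at least one edge (e.g. 2–0), it is not an edgeless graph, so tw(G) ≥ 1. Combining the bounds, tw(G) = 1.

1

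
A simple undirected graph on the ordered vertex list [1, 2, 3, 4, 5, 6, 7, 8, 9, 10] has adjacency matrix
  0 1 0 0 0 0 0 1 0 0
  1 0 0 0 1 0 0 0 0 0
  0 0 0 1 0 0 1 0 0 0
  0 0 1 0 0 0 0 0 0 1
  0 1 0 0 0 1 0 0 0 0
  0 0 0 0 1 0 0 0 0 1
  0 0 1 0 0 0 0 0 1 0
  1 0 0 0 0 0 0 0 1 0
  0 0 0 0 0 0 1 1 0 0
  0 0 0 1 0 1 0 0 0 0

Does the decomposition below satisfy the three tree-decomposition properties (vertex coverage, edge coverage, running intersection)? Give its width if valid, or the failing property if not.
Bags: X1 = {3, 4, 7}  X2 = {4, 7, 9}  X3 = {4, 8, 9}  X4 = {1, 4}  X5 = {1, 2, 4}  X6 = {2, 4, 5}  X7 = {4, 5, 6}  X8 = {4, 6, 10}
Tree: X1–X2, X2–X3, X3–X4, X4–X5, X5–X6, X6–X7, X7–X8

No — edge (8,1) lies in no bag.

A tree decomposition must satisfy three properties: every vertex lies in some bag; for every edge, both endpoints lie together in some bag; and for every vertex, the bags containing it form a connected subtree. Here edge (8,1) lies in no bag, so the decomposition is invalid.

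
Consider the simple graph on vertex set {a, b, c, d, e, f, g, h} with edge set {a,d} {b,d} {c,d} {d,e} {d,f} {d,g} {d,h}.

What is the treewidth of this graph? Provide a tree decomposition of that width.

Treewidth 1.
One such decomposition:
Bags: B1 = {d, g}  B2 = {c, d}  B3 = {d, e}  B4 = {d, h}  B5 = {a, d}  B6 = {d, f}  B7 = {b, d}
Tree: B1–B2, B1–B3, B3–B4, B2–B5, B5–B6, B5–B7

The largest bag has 2 vertices, giving width 1; this decomposition certifies tw(G) ≤ 1. Any graph with an edge has treewidth ≥ 1, and G has the edge g–d. The upper and lower bounds meet at 1, so that is the treewidth.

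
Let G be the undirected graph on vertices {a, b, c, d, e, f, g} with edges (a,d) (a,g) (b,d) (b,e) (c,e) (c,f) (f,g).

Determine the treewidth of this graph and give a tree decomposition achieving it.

Treewidth 2.
Bags: B1 = {a, b, d}  B2 = {a, b, g}  B3 = {b, f, g}  B4 = {b, c, f}  B5 = {b, c, e}
Tree: B1–B2, B2–B3, B3–B4, B4–B5

The largest bag has 3 vertices, giving width 2; this decomposition certifies tw(G) ≤ 2. The edges b–d–a–g–f–c–e–b form a cycle, so G is not a tree and its treewidth is at least 2. Hence tw(G) = 2 exactly.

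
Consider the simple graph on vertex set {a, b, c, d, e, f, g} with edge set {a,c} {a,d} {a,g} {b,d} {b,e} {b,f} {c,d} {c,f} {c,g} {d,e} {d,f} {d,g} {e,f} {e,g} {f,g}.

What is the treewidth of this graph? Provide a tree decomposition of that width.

Each bag holds 4 vertices, so the decomposition has width 3, which upper-bounds the treewidth. For the lower bound, the 4 vertices {a, c, d, g} are pairwise adjacent, and any tree decomposition puts a clique entirely inside one bag — forcing width ≥ 3. Combining the bounds, tw(G) = 3.

Treewidth 3.
One such decomposition:
Bags: B1 = {d, e, f, g}  B2 = {b, d, e, f}  B3 = {c, d, f, g}  B4 = {a, c, d, g}
Tree: B1–B2, B1–B3, B3–B4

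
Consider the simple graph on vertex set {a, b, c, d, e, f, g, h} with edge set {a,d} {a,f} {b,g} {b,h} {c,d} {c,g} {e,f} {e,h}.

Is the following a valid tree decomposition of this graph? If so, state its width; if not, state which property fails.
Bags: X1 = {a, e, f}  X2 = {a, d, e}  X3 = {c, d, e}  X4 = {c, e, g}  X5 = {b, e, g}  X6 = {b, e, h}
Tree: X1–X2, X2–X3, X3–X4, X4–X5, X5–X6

Checking the three conditions: (i) the bags cover all of {a, b, c, d, e, f, g, h}; (ii) for each edge, some bag contains both endpoints; (iii) the bags containing any fixed vertex form a subtree. All hold, so the decomposition is valid with width 3 − 1 = 2.

Yes; width 2.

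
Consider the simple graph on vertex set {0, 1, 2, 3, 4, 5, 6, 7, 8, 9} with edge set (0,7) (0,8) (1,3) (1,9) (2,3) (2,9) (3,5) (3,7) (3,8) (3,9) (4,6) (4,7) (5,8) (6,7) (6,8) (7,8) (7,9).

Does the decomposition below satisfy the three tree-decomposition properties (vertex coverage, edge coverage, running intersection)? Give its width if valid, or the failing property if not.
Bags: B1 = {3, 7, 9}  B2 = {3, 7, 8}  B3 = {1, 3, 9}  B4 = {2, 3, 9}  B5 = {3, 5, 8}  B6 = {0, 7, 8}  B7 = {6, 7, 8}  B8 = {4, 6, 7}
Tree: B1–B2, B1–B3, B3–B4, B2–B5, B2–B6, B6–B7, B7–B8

Yes; width 2.

Every vertex of G appears in some bag (union = {0, 1, 2, 3, 4, 5, 6, 7, 8, 9}); every edge is covered by a bag; and for each vertex v the set of bags containing v is connected in the bag tree. The decomposition is therefore valid. The largest bag has 3 vertices, so the width is 2.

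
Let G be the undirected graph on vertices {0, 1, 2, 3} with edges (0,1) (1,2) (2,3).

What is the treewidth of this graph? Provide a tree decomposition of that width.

Treewidth 1.
One optimal decomposition is:
Bags: B1 = {2, 3}  B2 = {1, 2}  B3 = {0, 1}
Tree: B1–B2, B2–B3

Each bag holds 2 vertices, so the decomposition has width 1, which upper-bounds the treewidth. Since G has at least one edge (e.g. 3–2), it is not an edgeless graph, so tw(G) ≥ 1. Combining the bounds, tw(G) = 1.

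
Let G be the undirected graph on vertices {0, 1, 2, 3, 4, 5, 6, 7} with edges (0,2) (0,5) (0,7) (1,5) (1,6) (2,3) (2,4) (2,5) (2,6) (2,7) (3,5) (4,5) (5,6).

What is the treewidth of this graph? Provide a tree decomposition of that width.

The largest bag has 3 vertices, giving width 2; this decomposition certifies tw(G) ≤ 2. For the lower bound, the 3 vertices {1, 5, 6} are pairwise adjacent, and any tree decomposition puts a clique entirely inside one bag — forcing width ≥ 2. Therefore the treewidth is 2.

Treewidth 2.
Bags: B1 = {2, 5, 6}  B2 = {0, 2, 5}  B3 = {2, 3, 5}  B4 = {1, 5, 6}  B5 = {0, 2, 7}  B6 = {2, 4, 5}
Tree: B1–B2, B2–B3, B1–B4, B2–B5, B3–B6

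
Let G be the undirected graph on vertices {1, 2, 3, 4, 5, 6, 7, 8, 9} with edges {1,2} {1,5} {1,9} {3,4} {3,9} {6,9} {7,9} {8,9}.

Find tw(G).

1

A width-1 tree decomposition is:
Bags: B1 = {1, 2}  B2 = {1, 5}  B3 = {1, 9}  B4 = {3, 9}  B5 = {7, 9}  B6 = {8, 9}  B7 = {3, 4}  B8 = {6, 9}
Tree: B1–B2, B2–B3, B3–B4, B3–B5, B4–B6, B4–B7, B6–B8
Every bag has size at most 2, so the width is 2 − 1 = 1 and tw(G) ≤ 1. Any graph with an edge has treewidth ≥ 1, and G has the edge 2–1. Therefore the treewidth is 1.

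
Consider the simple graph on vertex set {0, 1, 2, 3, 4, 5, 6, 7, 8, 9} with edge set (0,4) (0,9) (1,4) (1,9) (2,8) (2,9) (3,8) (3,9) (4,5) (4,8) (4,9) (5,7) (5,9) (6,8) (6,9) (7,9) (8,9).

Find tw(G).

A width-2 tree decomposition is:
Bags: B1 = {4, 8, 9}  B2 = {2, 8, 9}  B3 = {1, 4, 9}  B4 = {0, 4, 9}  B5 = {4, 5, 9}  B6 = {6, 8, 9}  B7 = {5, 7, 9}  B8 = {3, 8, 9}
Tree: B1–B2, B1–B3, B1–B4, B3–B5, B1–B6, B5–B7, B2–B8
Each bag holds 3 vertices, so the decomposition has width 2, which upper-bounds the treewidth. For the lower bound, the 3 vertices {2, 8, 9} are pairwise adjacent, and any tree decomposition puts a clique entirely inside one bag — forcing width ≥ 2. The upper and lower bounds meet at 2, so that is the treewidth.

2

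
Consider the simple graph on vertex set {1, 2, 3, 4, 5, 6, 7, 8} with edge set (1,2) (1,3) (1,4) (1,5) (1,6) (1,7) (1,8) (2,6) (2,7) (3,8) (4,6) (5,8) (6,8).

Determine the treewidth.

2

A width-2 tree decomposition is:
Bags: B1 = {1, 2, 6}  B2 = {1, 2, 7}  B3 = {1, 6, 8}  B4 = {1, 5, 8}  B5 = {1, 4, 6}  B6 = {1, 3, 8}
Tree: B1–B2, B1–B3, B3–B4, B3–B5, B4–B6
Each bag holds 3 vertices, so the decomposition has width 2, which upper-bounds the treewidth. For the lower bound, the 3 vertices {1, 3, 8} are pairwise adjacent, and any tree decomposition puts a clique entirely inside one bag — forcing width ≥ 2. Combining the bounds, tw(G) = 2.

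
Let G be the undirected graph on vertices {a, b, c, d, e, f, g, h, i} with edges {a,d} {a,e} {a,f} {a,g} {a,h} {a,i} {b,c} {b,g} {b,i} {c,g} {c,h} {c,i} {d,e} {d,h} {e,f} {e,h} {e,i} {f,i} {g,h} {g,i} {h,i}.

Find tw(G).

A width-3 tree decomposition is:
Bags: B1 = {a, g, h, i}  B2 = {a, e, h, i}  B3 = {a, d, e, h}  B4 = {c, g, h, i}  B5 = {b, c, g, i}  B6 = {a, e, f, i}
Tree: B1–B2, B2–B3, B1–B4, B4–B5, B2–B6
Every bag has size at most 4, so the width is 4 − 1 = 3 and tw(G) ≤ 3. On the other hand G contains the 4-clique {a, d, e, h}. A clique must lie in a single bag of any decomposition, so no decomposition can have width below 3. Hence tw(G) = 3 exactly.

3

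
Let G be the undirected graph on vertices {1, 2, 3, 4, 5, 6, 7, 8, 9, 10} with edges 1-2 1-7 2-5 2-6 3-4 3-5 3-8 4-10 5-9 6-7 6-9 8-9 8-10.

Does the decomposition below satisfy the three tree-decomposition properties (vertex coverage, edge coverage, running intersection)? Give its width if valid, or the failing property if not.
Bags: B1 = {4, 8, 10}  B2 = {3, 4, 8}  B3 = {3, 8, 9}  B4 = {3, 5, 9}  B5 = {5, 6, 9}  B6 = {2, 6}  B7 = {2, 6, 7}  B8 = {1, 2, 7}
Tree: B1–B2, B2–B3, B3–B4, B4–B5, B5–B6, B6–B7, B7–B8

No — edge (5,2) lies in no bag.

A tree decomposition must satisfy three properties: every vertex lies in some bag; for every edge, both endpoints lie together in some bag; and for every vertex, the bags containing it form a connected subtree. Here edge (5,2) lies in no bag, so the decomposition is invalid.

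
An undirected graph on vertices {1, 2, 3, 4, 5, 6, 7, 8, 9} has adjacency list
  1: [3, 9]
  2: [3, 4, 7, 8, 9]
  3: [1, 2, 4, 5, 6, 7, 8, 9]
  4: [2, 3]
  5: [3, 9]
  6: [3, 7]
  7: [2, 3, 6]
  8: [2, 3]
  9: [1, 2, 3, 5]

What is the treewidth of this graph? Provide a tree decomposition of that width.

Treewidth 2.
One such decomposition:
Bags: B1 = {1, 3, 9}  B2 = {2, 3, 9}  B3 = {2, 3, 7}  B4 = {2, 3, 8}  B5 = {2, 3, 4}  B6 = {3, 6, 7}  B7 = {3, 5, 9}
Tree: B1–B2, B2–B3, B3–B4, B2–B5, B3–B6, B1–B7

Each bag holds 3 vertices, so the decomposition has width 2, which upper-bounds the treewidth. For the lower bound, the 3 vertices {1, 3, 9} are pairwise adjacent, and any tree decomposition puts a clique entirely inside one bag — forcing width ≥ 2. Combining the bounds, tw(G) = 2.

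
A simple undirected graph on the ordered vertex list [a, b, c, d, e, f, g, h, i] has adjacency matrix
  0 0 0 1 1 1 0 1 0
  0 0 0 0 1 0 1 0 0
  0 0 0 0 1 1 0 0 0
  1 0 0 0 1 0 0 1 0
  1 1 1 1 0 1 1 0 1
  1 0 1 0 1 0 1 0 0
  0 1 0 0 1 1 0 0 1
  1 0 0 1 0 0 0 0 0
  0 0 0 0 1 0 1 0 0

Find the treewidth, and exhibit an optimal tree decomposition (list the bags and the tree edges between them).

Treewidth 2.
One such decomposition:
Bags: B1 = {c, e, f}  B2 = {a, e, f}  B3 = {a, d, e}  B4 = {e, f, g}  B5 = {a, d, h}  B6 = {b, e, g}  B7 = {e, g, i}
Tree: B1–B2, B2–B3, B1–B4, B3–B5, B4–B6, B6–B7

The largest bag has 3 vertices, giving width 2; this decomposition certifies tw(G) ≤ 2. Conversely, {a, d, e} is a clique of size 3, and the vertices of any clique must share a bag in every tree decomposition; so some bag has ≥ 3 vertices and tw(G) ≥ 2. Combining the bounds, tw(G) = 2.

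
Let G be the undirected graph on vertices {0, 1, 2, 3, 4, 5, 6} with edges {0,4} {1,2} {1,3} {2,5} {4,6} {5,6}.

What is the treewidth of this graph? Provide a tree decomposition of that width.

Treewidth 1.
One such decomposition:
Bags: B1 = {0, 4}  B2 = {4, 6}  B3 = {5, 6}  B4 = {2, 5}  B5 = {1, 2}  B6 = {1, 3}
Tree: B1–B2, B2–B3, B3–B4, B4–B5, B5–B6

Each bag holds 2 vertices, so the decomposition has width 1, which upper-bounds the treewidth. Any graph with an edge has treewidth ≥ 1, and G has the edge 0–4. Combining the bounds, tw(G) = 1.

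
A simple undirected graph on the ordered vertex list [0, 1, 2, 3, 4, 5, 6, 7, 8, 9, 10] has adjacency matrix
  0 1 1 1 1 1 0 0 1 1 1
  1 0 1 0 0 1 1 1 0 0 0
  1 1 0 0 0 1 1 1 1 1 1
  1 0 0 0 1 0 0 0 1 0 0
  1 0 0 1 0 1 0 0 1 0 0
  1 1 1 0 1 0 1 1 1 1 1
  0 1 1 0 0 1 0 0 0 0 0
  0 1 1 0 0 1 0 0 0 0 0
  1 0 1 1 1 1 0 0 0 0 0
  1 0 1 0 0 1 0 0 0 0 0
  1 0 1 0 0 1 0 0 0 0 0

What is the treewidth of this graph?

A width-3 tree decomposition is:
Bags: B1 = {0, 1, 2, 5}  B2 = {0, 2, 5, 8}  B3 = {0, 4, 5, 8}  B4 = {0, 2, 5, 9}  B5 = {1, 2, 5, 7}  B6 = {1, 2, 5, 6}  B7 = {0, 3, 4, 8}  B8 = {0, 2, 5, 10}
Tree: B1–B2, B2–B3, B1–B4, B1–B5, B5–B6, B3–B7, B2–B8
The largest bag has 4 vertices, giving width 3; this decomposition certifies tw(G) ≤ 3. On the other hand G contains the 4-clique {0, 3, 4, 8}. A clique must lie in a single bag of any decomposition, so no decomposition can have width below 3. Therefore the treewidth is 3.

3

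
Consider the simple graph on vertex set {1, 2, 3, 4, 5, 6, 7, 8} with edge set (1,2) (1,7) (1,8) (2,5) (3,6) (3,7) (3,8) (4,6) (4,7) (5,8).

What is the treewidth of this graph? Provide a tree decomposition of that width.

Treewidth 2.
Bags: B1 = {2, 5, 8}  B2 = {1, 2, 8}  B3 = {1, 3, 8}  B4 = {1, 3, 7}  B5 = {3, 6, 7}  B6 = {4, 6, 7}
Tree: B1–B2, B2–B3, B3–B4, B4–B5, B5–B6

The largest bag has 3 vertices, giving width 2; this decomposition certifies tw(G) ≤ 2. The edges 5–2–1–8–5 form a cycle, so G is not a tree and its treewidth is at least 2. The upper and lower bounds meet at 2, so that is the treewidth.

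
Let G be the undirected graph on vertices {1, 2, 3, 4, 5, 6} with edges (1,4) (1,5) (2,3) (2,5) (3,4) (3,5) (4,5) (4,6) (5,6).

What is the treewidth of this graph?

A width-2 tree decomposition is:
Bags: B1 = {3, 4, 5}  B2 = {4, 5, 6}  B3 = {1, 4, 5}  B4 = {2, 3, 5}
Tree: B1–B2, B1–B3, B1–B4
The largest bag has 3 vertices, giving width 2; this decomposition certifies tw(G) ≤ 2. On the other hand G contains the 3-clique {2, 3, 5}. A clique must lie in a single bag of any decomposition, so no decomposition can have width below 2. Therefore the treewidth is 2.

2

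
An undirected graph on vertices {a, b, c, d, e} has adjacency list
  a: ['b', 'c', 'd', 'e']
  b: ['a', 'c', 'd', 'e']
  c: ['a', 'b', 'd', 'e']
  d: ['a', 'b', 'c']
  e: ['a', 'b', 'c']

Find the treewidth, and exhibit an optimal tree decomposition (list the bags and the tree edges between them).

The largest bag has 4 vertices, giving width 3; this decomposition certifies tw(G) ≤ 3. On the other hand G contains the 4-clique {a, b, c, d}. A clique must lie in a single bag of any decomposition, so no decomposition can have width below 3. Hence tw(G) = 3 exactly.

Treewidth 3.
Bags: B1 = {a, b, c, e}  B2 = {a, b, c, d}
Tree: B1–B2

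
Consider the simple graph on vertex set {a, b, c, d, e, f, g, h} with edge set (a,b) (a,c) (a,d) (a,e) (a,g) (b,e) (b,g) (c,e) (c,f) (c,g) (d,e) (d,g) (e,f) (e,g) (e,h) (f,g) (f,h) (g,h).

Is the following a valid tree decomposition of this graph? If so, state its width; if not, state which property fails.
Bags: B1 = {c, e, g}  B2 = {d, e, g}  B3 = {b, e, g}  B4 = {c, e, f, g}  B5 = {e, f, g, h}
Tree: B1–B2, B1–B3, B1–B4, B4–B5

A tree decomposition must satisfy three properties: every vertex lies in some bag; for every edge, both endpoints lie together in some bag; and for every vertex, the bags containing it form a connected subtree. Here vertex a appears in no bag, so the decomposition is invalid.

No — vertex a appears in no bag.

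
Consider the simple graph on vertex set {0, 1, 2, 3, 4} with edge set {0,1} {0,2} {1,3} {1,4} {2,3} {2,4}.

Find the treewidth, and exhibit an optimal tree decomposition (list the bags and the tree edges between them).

The largest bag has 3 vertices, giving width 2; this decomposition certifies tw(G) ≤ 2. The edges 1–3–2–0–1 form a cycle, so G is not a tree and its treewidth is at least 2. Combining the bounds, tw(G) = 2.

Treewidth 2.
One optimal decomposition is:
Bags: B1 = {1, 2, 3}  B2 = {0, 1, 2}  B3 = {1, 2, 4}
Tree: B1–B2, B2–B3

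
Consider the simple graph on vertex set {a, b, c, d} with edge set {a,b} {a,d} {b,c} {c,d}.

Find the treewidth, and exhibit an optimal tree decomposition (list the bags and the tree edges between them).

The largest bag has 3 vertices, giving width 2; this decomposition certifies tw(G) ≤ 2. Since b–c–d–a–b is a cycle in G, G is not acyclic. Forests are exactly the graphs of treewidth ≤ 1, so tw(G) ≥ 2. Hence tw(G) = 2 exactly.

Treewidth 2.
One such decomposition:
Bags: B1 = {b, c, d}  B2 = {a, b, d}
Tree: B1–B2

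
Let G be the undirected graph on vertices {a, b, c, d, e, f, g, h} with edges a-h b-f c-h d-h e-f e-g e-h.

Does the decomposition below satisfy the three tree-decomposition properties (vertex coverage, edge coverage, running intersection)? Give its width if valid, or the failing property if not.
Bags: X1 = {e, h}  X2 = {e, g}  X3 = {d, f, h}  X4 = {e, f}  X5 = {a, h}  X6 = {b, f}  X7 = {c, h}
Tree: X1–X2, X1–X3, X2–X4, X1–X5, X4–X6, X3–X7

No — bags containing vertex f are not connected in the tree.

A tree decomposition must satisfy three properties: every vertex lies in some bag; for every edge, both endpoints lie together in some bag; and for every vertex, the bags containing it form a connected subtree. Here bags containing vertex f are not connected in the tree, so the decomposition is invalid.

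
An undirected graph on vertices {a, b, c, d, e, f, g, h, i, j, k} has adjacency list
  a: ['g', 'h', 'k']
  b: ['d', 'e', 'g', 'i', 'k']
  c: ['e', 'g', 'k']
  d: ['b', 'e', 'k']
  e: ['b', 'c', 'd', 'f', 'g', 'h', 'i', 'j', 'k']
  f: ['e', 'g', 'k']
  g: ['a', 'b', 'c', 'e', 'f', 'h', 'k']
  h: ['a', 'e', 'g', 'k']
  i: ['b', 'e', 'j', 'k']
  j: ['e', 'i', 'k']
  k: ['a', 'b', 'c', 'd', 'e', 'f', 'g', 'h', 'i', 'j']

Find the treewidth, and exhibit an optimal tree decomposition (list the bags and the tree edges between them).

The largest bag has 4 vertices, giving width 3; this decomposition certifies tw(G) ≤ 3. On the other hand G contains the 4-clique {b, d, e, k}. A clique must lie in a single bag of any decomposition, so no decomposition can have width below 3. The upper and lower bounds meet at 3, so that is the treewidth.

Treewidth 3.
One optimal decomposition is:
Bags: B1 = {b, e, i, k}  B2 = {b, d, e, k}  B3 = {b, e, g, k}  B4 = {c, e, g, k}  B5 = {e, g, h, k}  B6 = {e, f, g, k}  B7 = {a, g, h, k}  B8 = {e, i, j, k}
Tree: B1–B2, B1–B3, B3–B4, B3–B5, B3–B6, B5–B7, B1–B8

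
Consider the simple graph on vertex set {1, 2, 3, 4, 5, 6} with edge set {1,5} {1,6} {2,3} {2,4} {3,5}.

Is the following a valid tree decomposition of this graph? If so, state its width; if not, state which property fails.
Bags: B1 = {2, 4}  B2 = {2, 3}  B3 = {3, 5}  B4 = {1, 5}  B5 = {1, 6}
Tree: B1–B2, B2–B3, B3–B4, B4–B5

Yes; width 1.

Vertex coverage: the bags together contain {1, 2, 3, 4, 5, 6}, the full vertex set. Edge coverage: each edge of G has both endpoints in at least one bag. Running intersection: for every vertex, the bags containing it form a connected subtree. All three properties hold, so this is a valid tree decomposition of width max|bag| − 1 = 1, and hence tw(G) ≤ 1.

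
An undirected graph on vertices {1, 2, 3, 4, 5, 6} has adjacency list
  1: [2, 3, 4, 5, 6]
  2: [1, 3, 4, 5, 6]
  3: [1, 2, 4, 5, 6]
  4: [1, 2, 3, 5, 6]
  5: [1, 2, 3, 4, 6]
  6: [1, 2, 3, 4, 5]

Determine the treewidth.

5

A width-5 tree decomposition is:
Bags: B1 = {1, 2, 3, 4, 5, 6}
Tree: (single bag)
With just one bag of size 6, the width is 6 − 1 = 5, so tw(G) ≤ 5. Conversely, {1, 2, 3, 4, 5, 6} is a clique of size 6, and the vertices of any clique must share a bag in every tree decomposition; so some bag has ≥ 6 vertices and tw(G) ≥ 5. Combining the bounds, tw(G) = 5.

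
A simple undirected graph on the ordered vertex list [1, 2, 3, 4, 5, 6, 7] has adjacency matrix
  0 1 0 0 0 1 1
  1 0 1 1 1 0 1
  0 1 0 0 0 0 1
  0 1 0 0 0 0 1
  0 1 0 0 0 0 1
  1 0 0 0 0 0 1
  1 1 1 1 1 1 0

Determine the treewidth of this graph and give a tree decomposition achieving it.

Every bag has size at most 3, so the width is 3 − 1 = 2 and tw(G) ≤ 2. On the other hand G contains the 3-clique {1, 2, 7}. A clique must lie in a single bag of any decomposition, so no decomposition can have width below 2. Hence tw(G) = 2 exactly.

Treewidth 2.
One such decomposition:
Bags: B1 = {1, 2, 7}  B2 = {2, 5, 7}  B3 = {2, 3, 7}  B4 = {1, 6, 7}  B5 = {2, 4, 7}
Tree: B1–B2, B2–B3, B1–B4, B3–B5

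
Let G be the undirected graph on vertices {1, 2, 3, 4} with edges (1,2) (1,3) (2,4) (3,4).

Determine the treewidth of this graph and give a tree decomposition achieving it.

Every bag has size at most 3, so the width is 3 − 1 = 2 and tw(G) ≤ 2. The edges 3–1–2–4–3 form a cycle, so G is not a tree and its treewidth is at least 2. Hence tw(G) = 2 exactly.

Treewidth 2.
One such decomposition:
Bags: B1 = {1, 2, 3}  B2 = {2, 3, 4}
Tree: B1–B2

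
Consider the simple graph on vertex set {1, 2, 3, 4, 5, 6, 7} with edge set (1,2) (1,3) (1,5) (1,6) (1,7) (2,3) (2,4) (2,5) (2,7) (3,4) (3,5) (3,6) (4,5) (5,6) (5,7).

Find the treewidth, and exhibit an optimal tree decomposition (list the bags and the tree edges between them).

The largest bag has 4 vertices, giving width 3; this decomposition certifies tw(G) ≤ 3. On the other hand G contains the 4-clique {1, 2, 3, 5}. A clique must lie in a single bag of any decomposition, so no decomposition can have width below 3. Therefore the treewidth is 3.

Treewidth 3.
One optimal decomposition is:
Bags: B1 = {1, 2, 3, 5}  B2 = {1, 2, 5, 7}  B3 = {1, 3, 5, 6}  B4 = {2, 3, 4, 5}
Tree: B1–B2, B1–B3, B1–B4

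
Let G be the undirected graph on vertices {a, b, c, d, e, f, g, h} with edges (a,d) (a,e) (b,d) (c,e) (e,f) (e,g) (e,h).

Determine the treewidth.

A width-1 tree decomposition is:
Bags: B1 = {a, d}  B2 = {a, e}  B3 = {e, h}  B4 = {c, e}  B5 = {e, f}  B6 = {e, g}  B7 = {b, d}
Tree: B1–B2, B2–B3, B3–B4, B3–B5, B3–B6, B1–B7
Every bag has size at most 2, so the width is 2 − 1 = 1 and tw(G) ≤ 1. Since G has at least one edge (e.g. a–d), it is not an edgeless graph, so tw(G) ≥ 1. The upper and lower bounds meet at 1, so that is the treewidth.

1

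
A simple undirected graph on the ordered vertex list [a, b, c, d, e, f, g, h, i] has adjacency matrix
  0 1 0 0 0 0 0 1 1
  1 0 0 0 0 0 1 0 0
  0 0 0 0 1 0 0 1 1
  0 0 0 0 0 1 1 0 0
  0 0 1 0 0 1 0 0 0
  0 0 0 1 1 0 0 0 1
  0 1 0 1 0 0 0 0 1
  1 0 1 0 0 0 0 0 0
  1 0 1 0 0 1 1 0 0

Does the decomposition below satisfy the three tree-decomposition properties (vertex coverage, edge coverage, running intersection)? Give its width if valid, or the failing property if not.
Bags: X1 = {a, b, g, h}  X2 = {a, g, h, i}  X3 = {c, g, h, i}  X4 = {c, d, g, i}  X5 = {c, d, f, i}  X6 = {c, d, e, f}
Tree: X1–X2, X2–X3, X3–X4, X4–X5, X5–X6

Yes; width 3.

Checking the three conditions: (i) the bags cover all of {a, b, c, d, e, f, g, h, i}; (ii) for each edge, some bag contains both endpoints; (iii) the bags containing any fixed vertex form a subtree. All hold, so the decomposition is valid with width 4 − 1 = 3.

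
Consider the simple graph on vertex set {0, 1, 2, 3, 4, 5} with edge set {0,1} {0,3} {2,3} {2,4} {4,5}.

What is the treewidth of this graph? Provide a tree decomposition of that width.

Treewidth 1.
One such decomposition:
Bags: B1 = {4, 5}  B2 = {2, 4}  B3 = {2, 3}  B4 = {0, 3}  B5 = {0, 1}
Tree: B1–B2, B2–B3, B3–B4, B4–B5

Each bag holds 2 vertices, so the decomposition has width 1, which upper-bounds the treewidth. Any graph with an edge has treewidth ≥ 1, and G has the edge 5–4. Combining the bounds, tw(G) = 1.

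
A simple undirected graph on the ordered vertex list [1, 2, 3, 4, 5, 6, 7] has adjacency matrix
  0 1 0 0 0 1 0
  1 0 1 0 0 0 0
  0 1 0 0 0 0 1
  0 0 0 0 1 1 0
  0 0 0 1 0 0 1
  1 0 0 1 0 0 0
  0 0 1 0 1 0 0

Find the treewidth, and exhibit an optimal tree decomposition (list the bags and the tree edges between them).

Treewidth 2.
One optimal decomposition is:
Bags: B1 = {1, 2, 6}  B2 = {2, 4, 6}  B3 = {2, 4, 5}  B4 = {2, 5, 7}  B5 = {2, 3, 7}
Tree: B1–B2, B2–B3, B3–B4, B4–B5

Every bag has size at most 3, so the width is 3 − 1 = 2 and tw(G) ≤ 2. Since 2–1–6–4–5–7–3–2 is a cycle in G, G is not acyclic. Forests are exactly the graphs of treewidth ≤ 1, so tw(G) ≥ 2. The upper and lower bounds meet at 2, so that is the treewidth.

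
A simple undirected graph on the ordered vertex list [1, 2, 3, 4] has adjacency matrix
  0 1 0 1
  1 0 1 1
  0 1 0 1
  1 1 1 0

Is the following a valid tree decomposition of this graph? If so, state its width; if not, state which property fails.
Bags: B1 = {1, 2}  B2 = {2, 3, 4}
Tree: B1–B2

No — edge (4,1) lies in no bag.

A tree decomposition must satisfy three properties: every vertex lies in some bag; for every edge, both endpoints lie together in some bag; and for every vertex, the bags containing it form a connected subtree. Here edge (4,1) lies in no bag, so the decomposition is invalid.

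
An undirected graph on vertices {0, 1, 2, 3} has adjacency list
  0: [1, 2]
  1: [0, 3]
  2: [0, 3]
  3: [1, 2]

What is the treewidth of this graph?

A width-2 tree decomposition is:
Bags: B1 = {1, 2, 3}  B2 = {0, 1, 2}
Tree: B1–B2
Every bag has size at most 3, so the width is 3 − 1 = 2 and tw(G) ≤ 2. For the lower bound, G contains the cycle 2–3–1–0–2, so G is not a forest; only forests have treewidth ≤ 1, hence tw(G) ≥ 2. Therefore the treewidth is 2.

2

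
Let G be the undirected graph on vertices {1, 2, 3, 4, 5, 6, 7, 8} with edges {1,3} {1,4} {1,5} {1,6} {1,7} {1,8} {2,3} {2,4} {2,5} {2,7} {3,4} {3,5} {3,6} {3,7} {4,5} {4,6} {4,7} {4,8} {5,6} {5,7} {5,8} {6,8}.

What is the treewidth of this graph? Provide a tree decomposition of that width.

Treewidth 4.
Bags: B1 = {1, 3, 4, 5, 7}  B2 = {1, 3, 4, 5, 6}  B3 = {2, 3, 4, 5, 7}  B4 = {1, 4, 5, 6, 8}
Tree: B1–B2, B1–B3, B2–B4

Each bag holds 5 vertices, so the decomposition has width 4, which upper-bounds the treewidth. On the other hand G contains the 5-clique {1, 4, 5, 6, 8}. A clique must lie in a single bag of any decomposition, so no decomposition can have width below 4. Combining the bounds, tw(G) = 4.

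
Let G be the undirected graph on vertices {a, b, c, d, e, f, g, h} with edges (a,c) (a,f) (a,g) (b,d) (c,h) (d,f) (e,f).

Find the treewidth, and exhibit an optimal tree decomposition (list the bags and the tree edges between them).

The largest bag has 2 vertices, giving width 1; this decomposition certifies tw(G) ≤ 1. G has an edge, so its treewidth is at least 1. Therefore the treewidth is 1.

Treewidth 1.
Bags: B1 = {a, f}  B2 = {a, c}  B3 = {e, f}  B4 = {a, g}  B5 = {d, f}  B6 = {b, d}  B7 = {c, h}
Tree: B1–B2, B1–B3, B1–B4, B3–B5, B5–B6, B2–B7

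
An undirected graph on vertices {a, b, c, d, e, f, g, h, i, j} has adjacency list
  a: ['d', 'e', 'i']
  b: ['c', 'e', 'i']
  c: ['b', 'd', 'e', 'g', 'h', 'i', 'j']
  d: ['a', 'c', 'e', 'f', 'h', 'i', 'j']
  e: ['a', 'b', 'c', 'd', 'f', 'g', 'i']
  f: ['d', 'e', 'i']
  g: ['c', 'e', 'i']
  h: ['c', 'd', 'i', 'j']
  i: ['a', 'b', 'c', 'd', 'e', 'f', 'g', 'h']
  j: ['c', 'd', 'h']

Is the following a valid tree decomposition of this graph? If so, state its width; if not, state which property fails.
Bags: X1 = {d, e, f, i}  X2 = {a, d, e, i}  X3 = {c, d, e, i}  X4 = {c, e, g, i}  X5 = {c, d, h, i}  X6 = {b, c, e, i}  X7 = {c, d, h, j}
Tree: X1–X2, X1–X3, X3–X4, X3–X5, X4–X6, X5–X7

Checking the three conditions: (i) the bags cover all of {a, b, c, d, e, f, g, h, i, j}; (ii) for each edge, some bag contains both endpoints; (iii) the bags containing any fixed vertex form a subtree. All hold, so the decomposition is valid with width 4 − 1 = 3.

Yes; width 3.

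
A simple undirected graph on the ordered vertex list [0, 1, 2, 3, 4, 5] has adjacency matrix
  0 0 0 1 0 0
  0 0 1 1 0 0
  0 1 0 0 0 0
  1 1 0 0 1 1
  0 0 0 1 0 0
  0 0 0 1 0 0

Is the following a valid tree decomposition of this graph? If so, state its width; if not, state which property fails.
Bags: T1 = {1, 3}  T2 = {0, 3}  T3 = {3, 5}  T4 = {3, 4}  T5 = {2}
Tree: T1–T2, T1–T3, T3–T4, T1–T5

A tree decomposition must satisfy three properties: every vertex lies in some bag; for every edge, both endpoints lie together in some bag; and for every vertex, the bags containing it form a connected subtree. Here edge (1,2) lies in no bag, so the decomposition is invalid.

No — edge (1,2) lies in no bag.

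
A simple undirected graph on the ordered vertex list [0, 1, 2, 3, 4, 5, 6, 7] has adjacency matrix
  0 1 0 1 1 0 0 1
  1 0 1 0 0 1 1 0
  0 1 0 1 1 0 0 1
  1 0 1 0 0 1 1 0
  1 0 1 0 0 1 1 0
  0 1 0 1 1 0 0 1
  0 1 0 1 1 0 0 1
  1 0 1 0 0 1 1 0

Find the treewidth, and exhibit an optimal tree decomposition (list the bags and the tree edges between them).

Every bag has size at most 5, so the width is 5 − 1 = 4 and tw(G) ≤ 4. For the lower bound: the 5 vertex sets {2,7}, {0,3}, {1,6}, {4}, {5} are disjoint, each induces a connected subgraph, and every pair is joined by at least one edge of G. Contracting each set to a single vertex therefore yields K_{5} as a minor, and since treewidth is minor-monotone, tw(G) ≥ tw(K_{5}) = 4. The upper and lower bounds meet at 4, so that is the treewidth.

Treewidth 4.
One such decomposition:
Bags: B1 = {1, 2, 3, 4, 7}  B2 = {0, 1, 3, 4, 7}  B3 = {1, 3, 4, 6, 7}  B4 = {1, 3, 4, 5, 7}
Tree: B1–B2, B2–B3, B3–B4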